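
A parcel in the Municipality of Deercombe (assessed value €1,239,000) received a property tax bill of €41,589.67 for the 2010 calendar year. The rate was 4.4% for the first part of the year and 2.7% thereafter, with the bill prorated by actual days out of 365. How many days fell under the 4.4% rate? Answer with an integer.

141 days

Let d = days at the first rate; then 365 − d days at the second rate.
€1,239,000 × [4.4%·d + 2.7%·(365−d)] / 365 = €41,589.67
Solving gives d = 141, so the new rate took effect on 22 May 2010.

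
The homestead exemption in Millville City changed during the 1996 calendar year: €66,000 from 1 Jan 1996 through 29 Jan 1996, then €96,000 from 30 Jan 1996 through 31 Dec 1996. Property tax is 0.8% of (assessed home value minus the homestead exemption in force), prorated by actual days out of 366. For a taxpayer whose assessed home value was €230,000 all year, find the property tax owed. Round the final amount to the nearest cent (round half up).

1 Jan – 29 Jan 1996: 29 days, exemption €66,000 → (€230,000 − €66,000) × 0.8% × 29/366 = €103.9563
30 Jan – 31 Dec 1996: 337 days, exemption €96,000 → (€230,000 − €96,000) × 0.8% × 337/366 = €987.0601
Total = €1,091.0164

€1,091.02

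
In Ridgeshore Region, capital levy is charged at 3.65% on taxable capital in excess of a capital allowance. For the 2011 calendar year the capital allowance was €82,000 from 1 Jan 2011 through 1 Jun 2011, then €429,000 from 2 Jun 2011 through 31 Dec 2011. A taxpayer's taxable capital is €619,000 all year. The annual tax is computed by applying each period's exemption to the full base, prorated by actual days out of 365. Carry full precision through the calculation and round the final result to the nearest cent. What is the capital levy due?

€12,209.40

1 Jan – 1 Jun 2011: 152 days, exemption €82,000 → (€619,000 − €82,000) × 3.65% × 152/365 = €8,162.4000
2 Jun – 31 Dec 2011: 213 days, exemption €429,000 → (€619,000 − €429,000) × 3.65% × 213/365 = €4,047.0000
Total = €12,209.4000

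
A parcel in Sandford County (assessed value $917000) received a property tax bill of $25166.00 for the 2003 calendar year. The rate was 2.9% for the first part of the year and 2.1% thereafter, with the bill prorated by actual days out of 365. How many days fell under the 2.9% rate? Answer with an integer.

Let d = days at the first rate; then 365 − d days at the second rate.
$917000 × [2.9%·d + 2.1%·(365−d)] / 365 = $25166.00
Solving gives d = 294, so the new rate took effect on 22 October 2003.

294 days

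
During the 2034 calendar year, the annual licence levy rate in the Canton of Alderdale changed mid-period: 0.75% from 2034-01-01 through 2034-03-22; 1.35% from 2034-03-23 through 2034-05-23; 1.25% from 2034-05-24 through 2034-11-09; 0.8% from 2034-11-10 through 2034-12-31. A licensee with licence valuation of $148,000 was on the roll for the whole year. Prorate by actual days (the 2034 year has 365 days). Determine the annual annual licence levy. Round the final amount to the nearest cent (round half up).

2034-01-01 to 2034-03-22: 81 days at 0.75% → $148,000 × 0.75% × 81/365 = $246.3288
2034-03-23 to 2034-05-23: 62 days at 1.35% → $148,000 × 1.35% × 62/365 = $339.3863
2034-05-24 to 2034-11-09: 170 days at 1.25% → $148,000 × 1.25% × 170/365 = $861.6438
2034-11-10 to 2034-12-31: 52 days at 0.8% → $148,000 × 0.8% × 52/365 = $168.6795
Total = $1,616.0384

$1,616.04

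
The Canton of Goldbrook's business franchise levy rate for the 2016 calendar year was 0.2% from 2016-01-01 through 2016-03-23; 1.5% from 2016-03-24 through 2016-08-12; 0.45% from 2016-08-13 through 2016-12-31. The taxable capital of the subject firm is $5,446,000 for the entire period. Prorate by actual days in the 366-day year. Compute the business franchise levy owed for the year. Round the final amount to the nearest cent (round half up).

$43,605.20

2016-01-01 to 2016-03-23: 83 days at 0.2% → $5,446,000 × 0.2% × 83/366 = $2,470.0437
2016-03-24 to 2016-08-12: 142 days at 1.5% → $5,446,000 × 1.5% × 142/366 = $31,693.9344
2016-08-13 to 2016-12-31: 141 days at 0.45% → $5,446,000 × 0.45% × 141/366 = $9,441.2213
Total = $43,605.1995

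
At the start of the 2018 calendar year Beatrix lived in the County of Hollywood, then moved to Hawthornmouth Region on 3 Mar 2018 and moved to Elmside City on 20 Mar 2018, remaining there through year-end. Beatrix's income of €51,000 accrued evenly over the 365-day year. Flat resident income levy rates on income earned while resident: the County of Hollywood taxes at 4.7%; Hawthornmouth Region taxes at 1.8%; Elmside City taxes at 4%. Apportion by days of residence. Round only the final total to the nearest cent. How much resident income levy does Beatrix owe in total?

€2,047.41

The County of Hollywood, 1 Jan – 2 Mar 2018: 61 days → €51,000 × 4.7% × 61/365 = €400.5945
Hawthornmouth Region, 3 Mar – 19 Mar 2018: 17 days → €51,000 × 1.8% × 17/365 = €42.7562
Elmside City, 20 Mar – 31 Dec 2018: 287 days → €51,000 × 4% × 287/365 = €1,604.0548
Total = €2,047.4055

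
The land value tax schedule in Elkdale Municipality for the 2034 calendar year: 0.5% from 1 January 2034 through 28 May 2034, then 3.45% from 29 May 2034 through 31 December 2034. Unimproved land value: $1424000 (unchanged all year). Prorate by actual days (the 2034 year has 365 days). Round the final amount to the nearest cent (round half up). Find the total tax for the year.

1 January – 28 May 2034: 148 days at 0.5% → $1424000 × 0.5% × 148/365 = $2887.0137
29 May – 31 December 2034: 217 days at 3.45% → $1424000 × 3.45% × 217/365 = $29207.6055
Total = $32094.6192

$32094.62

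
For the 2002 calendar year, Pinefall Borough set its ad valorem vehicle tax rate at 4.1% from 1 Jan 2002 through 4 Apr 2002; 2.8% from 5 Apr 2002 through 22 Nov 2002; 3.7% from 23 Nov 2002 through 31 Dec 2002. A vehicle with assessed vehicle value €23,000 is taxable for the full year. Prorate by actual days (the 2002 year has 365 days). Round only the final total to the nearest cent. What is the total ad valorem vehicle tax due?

1 Jan – 4 Apr 2002: 94 days at 4.1% → €23,000 × 4.1% × 94/365 = €242.8548
5 Apr – 22 Nov 2002: 232 days at 2.8% → €23,000 × 2.8% × 232/365 = €409.3370
23 Nov – 31 Dec 2002: 39 days at 3.7% → €23,000 × 3.7% × 39/365 = €90.9288
Total = €743.1205

€743.12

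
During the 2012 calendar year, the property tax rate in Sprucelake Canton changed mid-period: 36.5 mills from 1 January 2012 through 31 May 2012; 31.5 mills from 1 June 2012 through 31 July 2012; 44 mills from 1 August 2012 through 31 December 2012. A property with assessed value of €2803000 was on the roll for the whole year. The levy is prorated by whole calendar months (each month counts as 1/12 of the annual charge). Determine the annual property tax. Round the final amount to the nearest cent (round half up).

1 January – 31 May 2012: 5 months at 36.5 mills → €2803000 × 3.65% × 5/12 = €42628.9583
1 June – 31 July 2012: 2 months at 31.5 mills → €2803000 × 3.15% × 2/12 = €14715.7500
1 August – 31 December 2012: 5 months at 44 mills → €2803000 × 4.4% × 5/12 = €51388.3333
Total = €108733.0417

€108733.04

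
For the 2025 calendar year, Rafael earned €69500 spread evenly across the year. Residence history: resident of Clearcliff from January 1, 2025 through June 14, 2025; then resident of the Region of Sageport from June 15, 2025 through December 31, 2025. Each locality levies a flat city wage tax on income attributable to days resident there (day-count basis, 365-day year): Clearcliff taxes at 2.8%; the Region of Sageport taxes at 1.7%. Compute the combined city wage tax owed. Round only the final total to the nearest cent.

€1527.10

Clearcliff, January 1 – June 14, 2025: 165 days → €69500 × 2.8% × 165/365 = €879.6986
The Region of Sageport, June 15 – December 31, 2025: 200 days → €69500 × 1.7% × 200/365 = €647.3973
Total = €1527.0959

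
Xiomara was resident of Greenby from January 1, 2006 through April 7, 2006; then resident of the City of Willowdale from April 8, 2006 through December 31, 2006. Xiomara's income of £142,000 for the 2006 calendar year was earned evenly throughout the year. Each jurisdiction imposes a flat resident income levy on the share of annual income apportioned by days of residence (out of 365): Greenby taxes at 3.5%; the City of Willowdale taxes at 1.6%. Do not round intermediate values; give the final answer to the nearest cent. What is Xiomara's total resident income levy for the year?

£2,989.00

Greenby, January 1 – April 7, 2006: 97 days → £142,000 × 3.5% × 97/365 = £1,320.7945
The City of Willowdale, April 8 – December 31, 2006: 268 days → £142,000 × 1.6% × 268/365 = £1,668.2082
Total = £2,989.0027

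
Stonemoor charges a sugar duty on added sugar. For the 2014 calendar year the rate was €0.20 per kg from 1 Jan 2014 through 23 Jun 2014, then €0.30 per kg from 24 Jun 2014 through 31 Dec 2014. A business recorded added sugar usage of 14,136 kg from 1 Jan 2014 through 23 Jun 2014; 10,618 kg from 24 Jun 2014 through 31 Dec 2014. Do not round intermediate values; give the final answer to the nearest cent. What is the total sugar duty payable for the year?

1 Jan – 23 Jun 2014: 14,136 kg at €0.20/kg → €2,827.20
24 Jun – 31 Dec 2014: 10,618 kg at €0.30/kg → €3,185.40

€6,012.60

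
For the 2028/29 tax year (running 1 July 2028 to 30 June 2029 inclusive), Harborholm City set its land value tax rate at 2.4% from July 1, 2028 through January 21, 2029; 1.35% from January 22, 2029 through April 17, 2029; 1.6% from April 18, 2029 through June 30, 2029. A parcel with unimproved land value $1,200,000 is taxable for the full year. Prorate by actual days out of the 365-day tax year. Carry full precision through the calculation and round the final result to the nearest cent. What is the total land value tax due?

July 1, 2028 – January 21, 2029: 205 days at 2.4% → $1,200,000 × 2.4% × 205/365 = $16,175.3425
January 22 – April 17, 2029: 86 days at 1.35% → $1,200,000 × 1.35% × 86/365 = $3,816.9863
April 18 – June 30, 2029: 74 days at 1.6% → $1,200,000 × 1.6% × 74/365 = $3,892.6027
Total = $23,884.9315

$23,884.93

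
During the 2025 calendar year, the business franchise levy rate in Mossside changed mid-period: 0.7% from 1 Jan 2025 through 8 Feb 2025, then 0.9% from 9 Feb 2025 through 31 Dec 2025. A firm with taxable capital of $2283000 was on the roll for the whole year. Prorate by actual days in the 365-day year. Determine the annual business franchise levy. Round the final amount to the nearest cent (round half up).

1 Jan – 8 Feb 2025: 39 days at 0.7% → $2283000 × 0.7% × 39/365 = $1707.5589
9 Feb – 31 Dec 2025: 326 days at 0.9% → $2283000 × 0.9% × 326/365 = $18351.5671
Total = $20059.1260

$20059.13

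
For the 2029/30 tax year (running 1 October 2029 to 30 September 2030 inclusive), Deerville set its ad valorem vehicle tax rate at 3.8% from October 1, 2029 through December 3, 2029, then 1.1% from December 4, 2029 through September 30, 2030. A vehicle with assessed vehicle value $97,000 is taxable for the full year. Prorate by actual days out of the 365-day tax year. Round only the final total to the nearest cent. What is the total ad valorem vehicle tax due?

$1,526.22

October 1 – December 3, 2029: 64 days at 3.8% → $97,000 × 3.8% × 64/365 = $646.3123
December 4, 2029 – September 30, 2030: 301 days at 1.1% → $97,000 × 1.1% × 301/365 = $879.9096
Total = $1,526.2219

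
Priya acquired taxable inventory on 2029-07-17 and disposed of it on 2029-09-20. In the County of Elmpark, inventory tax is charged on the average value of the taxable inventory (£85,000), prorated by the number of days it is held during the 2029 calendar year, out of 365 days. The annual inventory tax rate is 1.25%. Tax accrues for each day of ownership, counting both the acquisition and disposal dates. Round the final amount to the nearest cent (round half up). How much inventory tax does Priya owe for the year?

£192.12

Days held (2029-07-17 to 2029-09-20): 66 out of 365
Tax = £85,000 × 1.25% × 66/365 = £192.1233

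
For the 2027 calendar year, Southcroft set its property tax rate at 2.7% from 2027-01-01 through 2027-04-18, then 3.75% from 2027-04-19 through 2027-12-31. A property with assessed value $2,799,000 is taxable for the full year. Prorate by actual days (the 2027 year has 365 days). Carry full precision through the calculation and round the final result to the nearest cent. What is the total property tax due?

2027-01-01 to 2027-04-18: 108 days at 2.7% → $2,799,000 × 2.7% × 108/365 = $22,361.3260
2027-04-19 to 2027-12-31: 257 days at 3.75% → $2,799,000 × 3.75% × 257/365 = $73,905.1027
Total = $96,266.4288

$96,266.43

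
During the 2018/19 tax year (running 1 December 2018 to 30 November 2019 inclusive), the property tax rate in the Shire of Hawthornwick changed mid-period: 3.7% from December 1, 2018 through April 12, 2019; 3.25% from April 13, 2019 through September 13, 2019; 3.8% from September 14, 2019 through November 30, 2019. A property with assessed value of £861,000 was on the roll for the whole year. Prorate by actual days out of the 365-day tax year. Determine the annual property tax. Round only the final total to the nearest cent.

£30,406.27

December 1, 2018 – April 12, 2019: 133 days at 3.7% → £861,000 × 3.7% × 133/365 = £11,608.1671
April 13 – September 13, 2019: 154 days at 3.25% → £861,000 × 3.25% × 154/365 = £11,806.3151
September 14 – November 30, 2019: 78 days at 3.8% → £861,000 × 3.8% × 78/365 = £6,991.7918
Total = £30,406.2740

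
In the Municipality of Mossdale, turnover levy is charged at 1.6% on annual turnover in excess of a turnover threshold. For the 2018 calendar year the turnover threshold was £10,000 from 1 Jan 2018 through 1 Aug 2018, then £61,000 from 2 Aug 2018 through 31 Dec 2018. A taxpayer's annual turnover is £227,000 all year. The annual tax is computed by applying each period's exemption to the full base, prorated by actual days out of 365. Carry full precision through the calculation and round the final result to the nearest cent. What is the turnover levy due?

£3,132.19

1 Jan – 1 Aug 2018: 213 days, exemption £10,000 → (£227,000 − £10,000) × 1.6% × 213/365 = £2,026.1260
2 Aug – 31 Dec 2018: 152 days, exemption £61,000 → (£227,000 − £61,000) × 1.6% × 152/365 = £1,106.0603
Total = £3,132.1863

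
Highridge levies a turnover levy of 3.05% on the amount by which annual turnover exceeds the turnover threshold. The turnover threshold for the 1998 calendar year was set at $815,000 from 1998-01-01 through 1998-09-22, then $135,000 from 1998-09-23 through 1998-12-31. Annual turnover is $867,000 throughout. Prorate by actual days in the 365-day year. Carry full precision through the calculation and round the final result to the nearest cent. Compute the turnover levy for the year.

$7,268.19

1998-01-01 to 1998-09-22: 265 days, exemption $815,000 → ($867,000 − $815,000) × 3.05% × 265/365 = $1,151.4795
1998-09-23 to 1998-12-31: 100 days, exemption $135,000 → ($867,000 − $135,000) × 3.05% × 100/365 = $6,116.7123
Total = $7,268.1918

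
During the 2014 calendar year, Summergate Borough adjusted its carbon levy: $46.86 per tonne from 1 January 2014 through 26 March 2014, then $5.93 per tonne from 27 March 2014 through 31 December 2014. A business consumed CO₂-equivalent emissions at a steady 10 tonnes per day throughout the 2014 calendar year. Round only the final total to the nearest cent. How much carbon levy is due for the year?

1 January – 26 March 2014: 85 days × 10 tonnes/day = 850 tonnes at $46.86/tonne → $39,831.00
27 March – 31 December 2014: 280 days × 10 tonnes/day = 2,800 tonnes at $5.93/tonne → $16,604.00

$56,435.00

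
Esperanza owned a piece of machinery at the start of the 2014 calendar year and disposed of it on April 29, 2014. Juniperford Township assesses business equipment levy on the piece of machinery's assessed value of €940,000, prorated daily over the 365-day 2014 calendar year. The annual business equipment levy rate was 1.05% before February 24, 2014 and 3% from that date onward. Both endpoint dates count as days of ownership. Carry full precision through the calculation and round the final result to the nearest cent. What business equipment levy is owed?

January 1 – February 23, 2014: 54 days at 1.05% → €940,000 × 1.05% × 54/365 = €1,460.2192
February 24 – April 29, 2014: 65 days at 3% → €940,000 × 3% × 65/365 = €5,021.9178
Total = €6,482.1370

€6,482.14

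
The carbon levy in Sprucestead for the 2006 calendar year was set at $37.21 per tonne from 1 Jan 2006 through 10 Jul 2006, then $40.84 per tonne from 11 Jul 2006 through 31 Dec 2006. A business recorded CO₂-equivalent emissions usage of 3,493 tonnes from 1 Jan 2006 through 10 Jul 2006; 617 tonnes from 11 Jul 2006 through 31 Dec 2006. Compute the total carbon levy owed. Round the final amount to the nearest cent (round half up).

$155,172.81

1 Jan – 10 Jul 2006: 3,493 tonnes at $37.21/tonne → $129,974.53
11 Jul – 31 Dec 2006: 617 tonnes at $40.84/tonne → $25,198.28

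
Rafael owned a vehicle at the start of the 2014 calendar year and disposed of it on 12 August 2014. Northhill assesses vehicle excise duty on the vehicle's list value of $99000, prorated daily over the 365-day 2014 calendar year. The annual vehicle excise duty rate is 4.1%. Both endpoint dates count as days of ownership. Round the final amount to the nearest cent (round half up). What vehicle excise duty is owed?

$2491.00

Days held (1 January – 12 August 2014): 224 out of 365
Tax = $99000 × 4.1% × 224/365 = $2491.0027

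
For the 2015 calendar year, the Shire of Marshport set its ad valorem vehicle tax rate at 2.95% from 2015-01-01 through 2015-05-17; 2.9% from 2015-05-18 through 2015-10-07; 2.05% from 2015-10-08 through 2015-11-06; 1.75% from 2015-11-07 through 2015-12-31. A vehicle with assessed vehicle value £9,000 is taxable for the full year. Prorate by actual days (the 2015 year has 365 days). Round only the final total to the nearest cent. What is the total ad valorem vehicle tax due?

2015-01-01 to 2015-05-17: 137 days at 2.95% → £9,000 × 2.95% × 137/365 = £99.6534
2015-05-18 to 2015-10-07: 143 days at 2.9% → £9,000 × 2.9% × 143/365 = £102.2548
2015-10-08 to 2015-11-06: 30 days at 2.05% → £9,000 × 2.05% × 30/365 = £15.1644
2015-11-07 to 2015-12-31: 55 days at 1.75% → £9,000 × 1.75% × 55/365 = £23.7329
Total = £240.8055

£240.81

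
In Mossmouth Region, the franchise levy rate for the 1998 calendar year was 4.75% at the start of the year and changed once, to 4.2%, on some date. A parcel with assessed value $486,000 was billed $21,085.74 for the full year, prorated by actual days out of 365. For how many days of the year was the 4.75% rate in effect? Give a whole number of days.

92 days

Let d = days at the first rate; then 365 − d days at the second rate.
$486,000 × [4.75%·d + 4.2%·(365−d)] / 365 = $21,085.74
Solving gives d = 92, so the new rate took effect on April 3, 1998.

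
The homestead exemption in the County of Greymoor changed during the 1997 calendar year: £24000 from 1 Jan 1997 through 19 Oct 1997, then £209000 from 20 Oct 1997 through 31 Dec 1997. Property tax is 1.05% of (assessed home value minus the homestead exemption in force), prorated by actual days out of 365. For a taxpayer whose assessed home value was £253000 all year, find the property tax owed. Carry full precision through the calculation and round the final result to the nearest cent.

£2016.00

1 Jan – 19 Oct 1997: 292 days, exemption £24000 → (£253000 − £24000) × 1.05% × 292/365 = £1923.6000
20 Oct – 31 Dec 1997: 73 days, exemption £209000 → (£253000 − £209000) × 1.05% × 73/365 = £92.4000
Total = £2016.0000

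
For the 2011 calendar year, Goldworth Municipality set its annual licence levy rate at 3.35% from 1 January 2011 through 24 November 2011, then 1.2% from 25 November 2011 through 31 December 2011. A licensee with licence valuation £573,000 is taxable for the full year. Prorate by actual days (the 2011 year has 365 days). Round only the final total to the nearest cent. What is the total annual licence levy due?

1 January – 24 November 2011: 328 days at 3.35% → £573,000 × 3.35% × 328/365 = £17,249.6548
25 November – 31 December 2011: 37 days at 1.2% → £573,000 × 1.2% × 37/365 = £697.0192
Total = £17,946.6740

£17,946.67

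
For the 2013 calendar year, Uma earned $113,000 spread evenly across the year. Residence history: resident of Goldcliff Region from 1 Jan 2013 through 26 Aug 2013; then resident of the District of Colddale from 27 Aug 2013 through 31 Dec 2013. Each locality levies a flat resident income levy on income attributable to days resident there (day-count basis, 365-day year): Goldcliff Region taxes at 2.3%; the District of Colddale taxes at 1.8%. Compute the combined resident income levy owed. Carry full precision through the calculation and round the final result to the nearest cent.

Goldcliff Region, 1 Jan – 26 Aug 2013: 238 days → $113,000 × 2.3% × 238/365 = $1,694.6904
The District of Colddale, 27 Aug – 31 Dec 2013: 127 days → $113,000 × 1.8% × 127/365 = $707.7205
Total = $2,402.4110

$2,402.41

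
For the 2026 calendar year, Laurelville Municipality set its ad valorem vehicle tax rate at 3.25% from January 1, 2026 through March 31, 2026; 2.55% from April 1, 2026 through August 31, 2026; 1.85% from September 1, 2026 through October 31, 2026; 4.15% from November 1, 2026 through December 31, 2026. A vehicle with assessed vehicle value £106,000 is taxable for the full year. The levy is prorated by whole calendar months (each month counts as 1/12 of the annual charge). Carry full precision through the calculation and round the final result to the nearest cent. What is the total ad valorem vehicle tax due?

£3,047.50

January 1 – March 31, 2026: 3 months at 3.25% → £106,000 × 3.25% × 3/12 = £861.2500
April 1 – August 31, 2026: 5 months at 2.55% → £106,000 × 2.55% × 5/12 = £1,126.2500
September 1 – October 31, 2026: 2 months at 1.85% → £106,000 × 1.85% × 2/12 = £326.8333
November 1 – December 31, 2026: 2 months at 4.15% → £106,000 × 4.15% × 2/12 = £733.1667
Total = £3,047.5000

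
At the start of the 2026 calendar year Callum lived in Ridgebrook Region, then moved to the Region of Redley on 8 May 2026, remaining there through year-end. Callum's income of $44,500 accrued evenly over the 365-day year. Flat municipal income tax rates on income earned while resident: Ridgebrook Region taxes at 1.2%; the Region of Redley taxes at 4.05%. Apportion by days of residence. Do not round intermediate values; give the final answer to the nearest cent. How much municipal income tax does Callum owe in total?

Ridgebrook Region, 1 Jan – 7 May 2026: 127 days → $44,500 × 1.2% × 127/365 = $185.8027
The Region of Redley, 8 May – 31 Dec 2026: 238 days → $44,500 × 4.05% × 238/365 = $1,175.1658
Total = $1,360.9685

$1,360.97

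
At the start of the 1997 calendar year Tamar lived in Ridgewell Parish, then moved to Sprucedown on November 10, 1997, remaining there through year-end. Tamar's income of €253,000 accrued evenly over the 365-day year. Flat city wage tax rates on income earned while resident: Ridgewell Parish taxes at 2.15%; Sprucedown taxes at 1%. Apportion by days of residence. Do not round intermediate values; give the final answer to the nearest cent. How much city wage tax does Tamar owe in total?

€5,025.00

Ridgewell Parish, January 1 – November 9, 1997: 313 days → €253,000 × 2.15% × 313/365 = €4,664.5575
Sprucedown, November 10 – December 31, 1997: 52 days → €253,000 × 1% × 52/365 = €360.4384
Total = €5,024.9959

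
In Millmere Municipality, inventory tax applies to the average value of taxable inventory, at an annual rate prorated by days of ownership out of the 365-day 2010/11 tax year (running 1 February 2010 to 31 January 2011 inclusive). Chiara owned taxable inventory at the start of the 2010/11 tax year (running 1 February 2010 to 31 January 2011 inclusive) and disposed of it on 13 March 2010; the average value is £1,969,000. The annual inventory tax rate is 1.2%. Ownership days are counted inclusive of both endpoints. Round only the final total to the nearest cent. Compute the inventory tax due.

£2,654.10

Days held (1 February – 13 March 2010): 41 out of 365
Tax = £1,969,000 × 1.2% × 41/365 = £2,654.1041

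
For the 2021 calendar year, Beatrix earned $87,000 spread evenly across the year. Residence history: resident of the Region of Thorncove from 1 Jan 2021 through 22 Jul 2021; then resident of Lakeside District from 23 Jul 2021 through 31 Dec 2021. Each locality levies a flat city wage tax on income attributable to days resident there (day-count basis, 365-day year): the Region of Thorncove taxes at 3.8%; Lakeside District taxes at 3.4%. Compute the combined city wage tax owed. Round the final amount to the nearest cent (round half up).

The Region of Thorncove, 1 Jan – 22 Jul 2021: 203 days → $87,000 × 3.8% × 203/365 = $1,838.6795
Lakeside District, 23 Jul – 31 Dec 2021: 162 days → $87,000 × 3.4% × 162/365 = $1,312.8658
Total = $3,151.5452

$3,151.55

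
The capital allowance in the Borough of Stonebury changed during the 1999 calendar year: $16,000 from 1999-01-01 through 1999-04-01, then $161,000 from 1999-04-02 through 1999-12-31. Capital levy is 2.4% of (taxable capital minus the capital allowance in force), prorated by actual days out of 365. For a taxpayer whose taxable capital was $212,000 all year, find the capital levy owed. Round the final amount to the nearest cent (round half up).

$2,091.62

1999-01-01 to 1999-04-01: 91 days, exemption $16,000 → ($212,000 − $16,000) × 2.4% × 91/365 = $1,172.7781
1999-04-02 to 1999-12-31: 274 days, exemption $161,000 → ($212,000 − $161,000) × 2.4% × 274/365 = $918.8384
Total = $2,091.6164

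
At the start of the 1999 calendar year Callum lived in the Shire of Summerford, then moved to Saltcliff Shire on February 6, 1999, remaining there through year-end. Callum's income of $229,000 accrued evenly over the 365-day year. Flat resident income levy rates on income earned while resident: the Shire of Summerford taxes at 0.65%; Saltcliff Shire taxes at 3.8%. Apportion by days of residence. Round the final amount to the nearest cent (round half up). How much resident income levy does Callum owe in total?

$7,990.53

The Shire of Summerford, January 1 – February 5, 1999: 36 days → $229,000 × 0.65% × 36/365 = $146.8110
Saltcliff Shire, February 6 – December 31, 1999: 329 days → $229,000 × 3.8% × 329/365 = $7,843.7205
Total = $7,990.5315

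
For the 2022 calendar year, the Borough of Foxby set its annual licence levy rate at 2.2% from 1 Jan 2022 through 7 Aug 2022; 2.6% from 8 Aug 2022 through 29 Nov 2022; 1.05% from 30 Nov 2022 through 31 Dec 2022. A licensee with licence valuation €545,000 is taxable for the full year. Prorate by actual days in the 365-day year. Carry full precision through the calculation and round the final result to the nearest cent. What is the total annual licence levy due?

€12,121.40

1 Jan – 7 Aug 2022: 219 days at 2.2% → €545,000 × 2.2% × 219/365 = €7,194.0000
8 Aug – 29 Nov 2022: 114 days at 2.6% → €545,000 × 2.6% × 114/365 = €4,425.6986
30 Nov – 31 Dec 2022: 32 days at 1.05% → €545,000 × 1.05% × 32/365 = €501.6986
Total = €12,121.3973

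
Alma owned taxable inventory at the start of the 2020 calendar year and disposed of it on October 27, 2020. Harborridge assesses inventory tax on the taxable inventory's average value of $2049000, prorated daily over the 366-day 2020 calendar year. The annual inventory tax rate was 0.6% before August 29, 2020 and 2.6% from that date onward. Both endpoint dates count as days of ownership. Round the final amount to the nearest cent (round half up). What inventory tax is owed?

January 1 – August 28, 2020: 241 days at 0.6% → $2049000 × 0.6% × 241/366 = $8095.2295
August 29 – October 27, 2020: 60 days at 2.6% → $2049000 × 2.6% × 60/366 = $8733.4426
Total = $16828.6721

$16828.67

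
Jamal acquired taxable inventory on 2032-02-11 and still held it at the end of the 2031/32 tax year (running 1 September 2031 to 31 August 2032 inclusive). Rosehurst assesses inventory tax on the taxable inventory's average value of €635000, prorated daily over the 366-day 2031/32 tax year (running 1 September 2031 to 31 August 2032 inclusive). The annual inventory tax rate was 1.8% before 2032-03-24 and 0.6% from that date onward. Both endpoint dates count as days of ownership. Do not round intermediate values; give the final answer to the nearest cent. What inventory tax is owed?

€2987.62

2032-02-11 to 2032-03-23: 42 days at 1.8% → €635000 × 1.8% × 42/366 = €1311.6393
2032-03-24 to 2032-08-31: 161 days at 0.6% → €635000 × 0.6% × 161/366 = €1675.9836
Total = €2987.6230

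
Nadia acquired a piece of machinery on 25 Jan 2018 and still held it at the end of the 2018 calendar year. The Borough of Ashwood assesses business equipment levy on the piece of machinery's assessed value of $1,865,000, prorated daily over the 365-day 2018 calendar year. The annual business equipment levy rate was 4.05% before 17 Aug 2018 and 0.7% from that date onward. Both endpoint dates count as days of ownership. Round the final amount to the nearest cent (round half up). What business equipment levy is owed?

25 Jan – 16 Aug 2018: 204 days at 4.05% → $1,865,000 × 4.05% × 204/365 = $42,215.4247
17 Aug – 31 Dec 2018: 137 days at 0.7% → $1,865,000 × 0.7% × 137/365 = $4,900.0959
Total = $47,115.5205

$47,115.52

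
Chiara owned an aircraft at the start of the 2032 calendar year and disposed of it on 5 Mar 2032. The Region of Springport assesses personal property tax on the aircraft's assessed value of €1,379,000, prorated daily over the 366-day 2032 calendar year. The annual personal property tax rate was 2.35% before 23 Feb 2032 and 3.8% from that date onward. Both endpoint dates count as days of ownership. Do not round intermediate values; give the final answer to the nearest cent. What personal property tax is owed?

€6,410.84

1 Jan – 22 Feb 2032: 53 days at 2.35% → €1,379,000 × 2.35% × 53/366 = €4,692.7445
23 Feb – 5 Mar 2032: 12 days at 3.8% → €1,379,000 × 3.8% × 12/366 = €1,718.0984
Total = €6,410.8429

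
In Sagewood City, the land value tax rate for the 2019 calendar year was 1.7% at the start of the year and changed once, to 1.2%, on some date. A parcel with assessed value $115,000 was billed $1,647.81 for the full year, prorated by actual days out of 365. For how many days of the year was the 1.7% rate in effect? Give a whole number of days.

170 days

Let d = days at the first rate; then 365 − d days at the second rate.
$115,000 × [1.7%·d + 1.2%·(365−d)] / 365 = $1,647.81
Solving gives d = 170, so the new rate took effect on 20 Jun 2019.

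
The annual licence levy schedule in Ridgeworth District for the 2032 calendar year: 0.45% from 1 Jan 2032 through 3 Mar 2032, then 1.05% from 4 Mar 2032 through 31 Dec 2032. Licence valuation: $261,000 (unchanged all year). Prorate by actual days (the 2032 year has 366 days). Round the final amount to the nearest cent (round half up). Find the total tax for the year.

$2,470.94

1 Jan – 3 Mar 2032: 63 days at 0.45% → $261,000 × 0.45% × 63/366 = $202.1680
4 Mar – 31 Dec 2032: 303 days at 1.05% → $261,000 × 1.05% × 303/366 = $2,268.7746
Total = $2,470.9426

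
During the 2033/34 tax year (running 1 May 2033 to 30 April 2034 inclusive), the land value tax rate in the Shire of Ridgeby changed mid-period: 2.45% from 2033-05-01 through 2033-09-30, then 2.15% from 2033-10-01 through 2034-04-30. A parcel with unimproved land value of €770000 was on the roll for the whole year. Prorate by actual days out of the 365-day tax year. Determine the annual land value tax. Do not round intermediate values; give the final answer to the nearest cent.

2033-05-01 to 2033-09-30: 153 days at 2.45% → €770000 × 2.45% × 153/365 = €7907.7945
2033-10-01 to 2034-04-30: 212 days at 2.15% → €770000 × 2.15% × 212/365 = €9615.5068
Total = €17523.3014

€17523.30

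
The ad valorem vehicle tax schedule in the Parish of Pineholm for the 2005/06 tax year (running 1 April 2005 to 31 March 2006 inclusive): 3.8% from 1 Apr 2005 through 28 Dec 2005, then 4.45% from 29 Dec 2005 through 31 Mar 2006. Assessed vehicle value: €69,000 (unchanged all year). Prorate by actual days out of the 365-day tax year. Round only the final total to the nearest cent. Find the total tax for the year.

1 Apr – 28 Dec 2005: 272 days at 3.8% → €69,000 × 3.8% × 272/365 = €1,953.9288
29 Dec 2005 – 31 Mar 2006: 93 days at 4.45% → €69,000 × 4.45% × 93/365 = €782.3466
Total = €2,736.2753

€2,736.28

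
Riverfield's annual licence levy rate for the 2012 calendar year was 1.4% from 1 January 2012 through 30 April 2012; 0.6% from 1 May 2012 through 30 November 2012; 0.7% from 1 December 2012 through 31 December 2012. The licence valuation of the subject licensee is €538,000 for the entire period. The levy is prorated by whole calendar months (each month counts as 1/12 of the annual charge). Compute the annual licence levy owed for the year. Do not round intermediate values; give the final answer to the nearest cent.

1 January – 30 April 2012: 4 months at 1.4% → €538,000 × 1.4% × 4/12 = €2,510.6667
1 May – 30 November 2012: 7 months at 0.6% → €538,000 × 0.6% × 7/12 = €1,883.0000
1 December – 31 December 2012: 1 month at 0.7% → €538,000 × 0.7% × 1/12 = €313.8333
Total = €4,707.5000

€4,707.50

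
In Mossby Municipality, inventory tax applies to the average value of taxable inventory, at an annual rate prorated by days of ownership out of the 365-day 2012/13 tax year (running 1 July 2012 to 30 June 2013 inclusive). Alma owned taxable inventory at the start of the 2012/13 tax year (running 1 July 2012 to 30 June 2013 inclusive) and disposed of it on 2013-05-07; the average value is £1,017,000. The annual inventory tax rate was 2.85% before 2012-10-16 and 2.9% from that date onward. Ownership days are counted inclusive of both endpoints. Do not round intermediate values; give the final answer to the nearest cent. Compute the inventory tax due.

2012-07-01 to 2012-10-15: 107 days at 2.85% → £1,017,000 × 2.85% × 107/365 = £8,496.8260
2012-10-16 to 2013-05-07: 204 days at 2.9% → £1,017,000 × 2.9% × 204/365 = £16,483.7589
Total = £24,980.5849

£24,980.58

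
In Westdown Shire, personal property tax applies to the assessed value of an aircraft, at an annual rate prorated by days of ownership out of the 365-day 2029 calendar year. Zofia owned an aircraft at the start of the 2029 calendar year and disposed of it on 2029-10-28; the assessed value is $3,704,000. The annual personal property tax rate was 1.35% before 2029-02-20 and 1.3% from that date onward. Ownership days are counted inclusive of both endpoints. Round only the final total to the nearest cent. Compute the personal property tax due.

$39,962.61

2029-01-01 to 2029-02-19: 50 days at 1.35% → $3,704,000 × 1.35% × 50/365 = $6,849.8630
2029-02-20 to 2029-10-28: 251 days at 1.3% → $3,704,000 × 1.3% × 251/365 = $33,112.7452
Total = $39,962.6082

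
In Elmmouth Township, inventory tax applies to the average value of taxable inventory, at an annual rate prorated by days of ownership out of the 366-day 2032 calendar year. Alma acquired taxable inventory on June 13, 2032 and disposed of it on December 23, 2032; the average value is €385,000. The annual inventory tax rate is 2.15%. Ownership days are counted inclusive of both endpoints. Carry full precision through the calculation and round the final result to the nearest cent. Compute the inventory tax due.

€4,387.53

Days held (June 13 – December 23, 2032): 194 out of 366
Tax = €385,000 × 2.15% × 194/366 = €4,387.5273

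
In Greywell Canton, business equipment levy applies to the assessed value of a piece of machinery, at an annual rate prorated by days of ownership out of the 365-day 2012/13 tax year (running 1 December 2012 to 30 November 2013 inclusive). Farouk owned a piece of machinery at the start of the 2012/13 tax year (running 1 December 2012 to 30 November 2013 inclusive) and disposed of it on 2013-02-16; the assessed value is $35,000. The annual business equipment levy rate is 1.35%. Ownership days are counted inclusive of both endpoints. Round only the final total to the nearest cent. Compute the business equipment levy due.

$100.97

Days held (2012-12-01 to 2013-02-16): 78 out of 365
Tax = $35,000 × 1.35% × 78/365 = $100.9726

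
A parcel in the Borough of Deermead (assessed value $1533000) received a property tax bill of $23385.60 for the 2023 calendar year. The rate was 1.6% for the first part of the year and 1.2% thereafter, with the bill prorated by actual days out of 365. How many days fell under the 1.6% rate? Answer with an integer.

Let d = days at the first rate; then 365 − d days at the second rate.
$1533000 × [1.6%·d + 1.2%·(365−d)] / 365 = $23385.60
Solving gives d = 297, so the new rate took effect on 25 Oct 2023.

297 days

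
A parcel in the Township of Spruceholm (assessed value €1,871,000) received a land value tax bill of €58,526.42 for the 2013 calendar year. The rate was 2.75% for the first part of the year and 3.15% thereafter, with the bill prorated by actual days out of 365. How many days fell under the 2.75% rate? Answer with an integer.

Let d = days at the first rate; then 365 − d days at the second rate.
€1,871,000 × [2.75%·d + 3.15%·(365−d)] / 365 = €58,526.42
Solving gives d = 20, so the new rate took effect on 21 January 2013.

20 days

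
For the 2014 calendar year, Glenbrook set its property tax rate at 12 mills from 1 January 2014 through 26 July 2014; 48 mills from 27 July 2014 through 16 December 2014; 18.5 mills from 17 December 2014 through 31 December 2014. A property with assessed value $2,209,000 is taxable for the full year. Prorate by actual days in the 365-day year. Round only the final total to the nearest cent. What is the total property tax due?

1 January – 26 July 2014: 207 days at 12 mills → $2,209,000 × 1.2% × 207/365 = $15,033.3041
27 July – 16 December 2014: 143 days at 48 mills → $2,209,000 × 4.8% × 143/365 = $41,541.3041
17 December – 31 December 2014: 15 days at 18.5 mills → $2,209,000 × 1.85% × 15/365 = $1,679.4452
Total = $58,254.0534

$58,254.05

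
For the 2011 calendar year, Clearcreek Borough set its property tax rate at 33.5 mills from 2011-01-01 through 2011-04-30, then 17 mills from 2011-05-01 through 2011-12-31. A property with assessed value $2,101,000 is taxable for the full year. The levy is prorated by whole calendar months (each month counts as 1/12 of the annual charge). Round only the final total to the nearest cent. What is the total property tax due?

2011-01-01 to 2011-04-30: 4 months at 33.5 mills → $2,101,000 × 3.35% × 4/12 = $23,461.1667
2011-05-01 to 2011-12-31: 8 months at 17 mills → $2,101,000 × 1.7% × 8/12 = $23,811.3333
Total = $47,272.5000

$47,272.50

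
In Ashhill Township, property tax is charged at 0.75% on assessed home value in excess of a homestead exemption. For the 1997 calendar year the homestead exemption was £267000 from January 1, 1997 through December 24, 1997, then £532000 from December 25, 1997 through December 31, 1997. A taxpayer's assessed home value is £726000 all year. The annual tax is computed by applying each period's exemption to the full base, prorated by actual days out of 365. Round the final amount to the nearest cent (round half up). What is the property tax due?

January 1 – December 24, 1997: 358 days, exemption £267000 → (£726000 − £267000) × 0.75% × 358/365 = £3376.4795
December 25 – December 31, 1997: 7 days, exemption £532000 → (£726000 − £532000) × 0.75% × 7/365 = £27.9041
Total = £3404.3836

£3404.38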